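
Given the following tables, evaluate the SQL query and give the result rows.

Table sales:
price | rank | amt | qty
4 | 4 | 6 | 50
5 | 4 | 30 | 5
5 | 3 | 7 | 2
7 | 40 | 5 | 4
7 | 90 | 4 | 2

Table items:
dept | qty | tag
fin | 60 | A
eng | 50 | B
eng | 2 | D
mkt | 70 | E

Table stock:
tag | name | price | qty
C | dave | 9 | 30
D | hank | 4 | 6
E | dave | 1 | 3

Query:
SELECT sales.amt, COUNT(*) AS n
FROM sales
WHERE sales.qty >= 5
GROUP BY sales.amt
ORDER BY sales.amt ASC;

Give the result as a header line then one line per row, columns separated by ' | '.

After WHERE (2 rows):
sales.price | sales.rank | sales.amt | sales.qty
4 | 4 | 6 | 50
5 | 4 | 30 | 5
After GROUP BY (2 rows):
sales.amt | n
6 | 1
30 | 1
After ORDER BY (2 rows):
sales.amt | n
6 | 1
30 | 1

== RESULT ==
sales.amt | n
6 | 1
30 | 1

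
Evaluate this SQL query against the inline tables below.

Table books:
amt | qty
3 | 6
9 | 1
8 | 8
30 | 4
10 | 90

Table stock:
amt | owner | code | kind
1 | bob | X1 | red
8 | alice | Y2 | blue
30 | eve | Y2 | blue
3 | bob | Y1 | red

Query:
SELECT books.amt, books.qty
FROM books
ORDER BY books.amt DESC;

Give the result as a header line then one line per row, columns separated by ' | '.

After SELECT (5 rows):
books.amt | books.qty
3 | 6
9 | 1
8 | 8
30 | 4
10 | 90
After ORDER BY (5 rows):
books.amt | books.qty
30 | 4
10 | 90
9 | 1
8 | 8
3 | 6

== RESULT ==
books.amt | books.qty
30 | 4
10 | 90
9 | 1
8 | 8
3 | 6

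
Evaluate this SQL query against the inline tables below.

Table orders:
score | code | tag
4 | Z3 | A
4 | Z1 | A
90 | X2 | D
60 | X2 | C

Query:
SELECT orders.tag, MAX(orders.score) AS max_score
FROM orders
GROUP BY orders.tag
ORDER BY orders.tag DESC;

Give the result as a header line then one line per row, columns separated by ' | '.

== RESULT ==
orders.tag | max_score
D | 90
C | 60
A | 4

Derivation:
After GROUP BY (3 rows):
orders.tag | max_score
A | 4
D | 90
C | 60
After ORDER BY (3 rows):
orders.tag | max_score
D | 90
C | 60
A | 4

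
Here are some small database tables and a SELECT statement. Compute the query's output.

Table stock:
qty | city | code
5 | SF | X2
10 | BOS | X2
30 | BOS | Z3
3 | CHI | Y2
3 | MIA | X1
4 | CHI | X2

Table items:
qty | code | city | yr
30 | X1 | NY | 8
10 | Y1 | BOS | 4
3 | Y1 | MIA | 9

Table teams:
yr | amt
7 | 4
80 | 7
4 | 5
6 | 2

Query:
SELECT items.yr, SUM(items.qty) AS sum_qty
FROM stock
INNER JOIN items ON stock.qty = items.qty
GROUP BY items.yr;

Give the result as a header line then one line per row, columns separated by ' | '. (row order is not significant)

After JOIN items (4 rows):
stock.qty | stock.city | stock.code | items.qty | items.code | items.city | items.yr
10 | BOS | X2 | 10 | Y1 | BOS | 4
30 | BOS | Z3 | 30 | X1 | NY | 8
3 | CHI | Y2 | 3 | Y1 | MIA | 9
3 | MIA | X1 | 3 | Y1 | MIA | 9
After GROUP BY (3 rows):
items.yr | sum_qty
4 | 10
8 | 30
9 | 6

== RESULT ==
items.yr | sum_qty
4 | 10
8 | 30
9 | 6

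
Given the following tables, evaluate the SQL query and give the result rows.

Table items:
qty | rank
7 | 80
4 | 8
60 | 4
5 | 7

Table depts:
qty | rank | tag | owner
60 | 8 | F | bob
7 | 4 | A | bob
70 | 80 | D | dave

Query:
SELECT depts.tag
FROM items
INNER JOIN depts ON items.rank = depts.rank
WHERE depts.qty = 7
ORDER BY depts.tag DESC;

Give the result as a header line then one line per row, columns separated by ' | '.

After JOIN depts (3 rows):
items.qty | items.rank | depts.qty | depts.rank | depts.tag | depts.owner
7 | 80 | 70 | 80 | D | dave
4 | 8 | 60 | 8 | F | bob
60 | 4 | 7 | 4 | A | bob
After WHERE (1 rows):
items.qty | items.rank | depts.qty | depts.rank | depts.tag | depts.owner
60 | 4 | 7 | 4 | A | bob
After SELECT (1 rows):
depts.tag
A
After ORDER BY (1 rows):
depts.tag
A

== RESULT ==
depts.tag
A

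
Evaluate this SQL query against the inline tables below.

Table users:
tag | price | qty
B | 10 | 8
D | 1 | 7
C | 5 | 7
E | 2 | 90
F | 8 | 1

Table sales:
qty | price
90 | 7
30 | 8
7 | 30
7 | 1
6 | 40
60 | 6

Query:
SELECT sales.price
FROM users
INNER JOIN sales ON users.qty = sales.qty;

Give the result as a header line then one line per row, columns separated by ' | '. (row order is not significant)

== RESULT ==
sales.price
30
1
30
1
7

Derivation:
After JOIN sales (5 rows):
users.tag | users.price | users.qty | sales.qty | sales.price
D | 1 | 7 | 7 | 30
D | 1 | 7 | 7 | 1
C | 5 | 7 | 7 | 30
C | 5 | 7 | 7 | 1
E | 2 | 90 | 90 | 7
After SELECT (5 rows):
sales.price
30
1
30
1
7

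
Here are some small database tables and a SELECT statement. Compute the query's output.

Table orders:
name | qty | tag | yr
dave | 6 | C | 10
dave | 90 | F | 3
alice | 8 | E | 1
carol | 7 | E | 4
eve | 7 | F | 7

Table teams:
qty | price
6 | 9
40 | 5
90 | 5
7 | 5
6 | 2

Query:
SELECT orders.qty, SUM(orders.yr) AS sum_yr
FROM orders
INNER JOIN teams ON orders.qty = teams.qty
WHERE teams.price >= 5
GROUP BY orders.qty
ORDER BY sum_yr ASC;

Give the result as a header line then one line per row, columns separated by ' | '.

== RESULT ==
orders.qty | sum_yr
90 | 3
6 | 10
7 | 11

Derivation:
After JOIN teams (5 rows):
orders.name | orders.qty | orders.tag | orders.yr | teams.qty | teams.price
dave | 6 | C | 10 | 6 | 9
dave | 6 | C | 10 | 6 | 2
dave | 90 | F | 3 | 90 | 5
carol | 7 | E | 4 | 7 | 5
eve | 7 | F | 7 | 7 | 5
After WHERE (4 rows):
orders.name | orders.qty | orders.tag | orders.yr | teams.qty | teams.price
dave | 6 | C | 10 | 6 | 9
dave | 90 | F | 3 | 90 | 5
carol | 7 | E | 4 | 7 | 5
eve | 7 | F | 7 | 7 | 5
After GROUP BY (3 rows):
orders.qty | sum_yr
6 | 10
90 | 3
7 | 11
After ORDER BY (3 rows):
orders.qty | sum_yr
90 | 3
6 | 10
7 | 11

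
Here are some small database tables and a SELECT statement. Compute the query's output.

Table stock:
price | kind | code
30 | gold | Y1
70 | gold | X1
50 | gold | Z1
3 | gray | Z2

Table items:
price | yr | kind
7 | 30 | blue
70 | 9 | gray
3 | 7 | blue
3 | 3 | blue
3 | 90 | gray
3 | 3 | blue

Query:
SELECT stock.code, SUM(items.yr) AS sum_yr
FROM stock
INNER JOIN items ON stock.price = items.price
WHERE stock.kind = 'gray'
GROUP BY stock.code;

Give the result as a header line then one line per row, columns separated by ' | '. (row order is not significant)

== RESULT ==
stock.code | sum_yr
Z2 | 103

Derivation:
After JOIN items (5 rows):
stock.price | stock.kind | stock.code | items.price | items.yr | items.kind
70 | gold | X1 | 70 | 9 | gray
3 | gray | Z2 | 3 | 7 | blue
3 | gray | Z2 | 3 | 3 | blue
3 | gray | Z2 | 3 | 90 | gray
3 | gray | Z2 | 3 | 3 | blue
After WHERE (4 rows):
stock.price | stock.kind | stock.code | items.price | items.yr | items.kind
3 | gray | Z2 | 3 | 7 | blue
3 | gray | Z2 | 3 | 3 | blue
3 | gray | Z2 | 3 | 90 | gray
3 | gray | Z2 | 3 | 3 | blue
After GROUP BY (1 rows):
stock.code | sum_yr
Z2 | 103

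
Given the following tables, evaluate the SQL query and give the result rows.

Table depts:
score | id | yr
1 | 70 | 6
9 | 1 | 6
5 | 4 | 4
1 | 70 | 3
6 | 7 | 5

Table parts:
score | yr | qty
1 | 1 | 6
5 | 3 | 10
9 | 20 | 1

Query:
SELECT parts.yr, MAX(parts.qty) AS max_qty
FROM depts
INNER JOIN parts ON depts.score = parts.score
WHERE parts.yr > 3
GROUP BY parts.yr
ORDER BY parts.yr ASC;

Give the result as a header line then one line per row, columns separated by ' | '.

== RESULT ==
parts.yr | max_qty
20 | 1

Derivation:
After JOIN parts (4 rows):
depts.score | depts.id | depts.yr | parts.score | parts.yr | parts.qty
1 | 70 | 6 | 1 | 1 | 6
9 | 1 | 6 | 9 | 20 | 1
5 | 4 | 4 | 5 | 3 | 10
1 | 70 | 3 | 1 | 1 | 6
After WHERE (1 rows):
depts.score | depts.id | depts.yr | parts.score | parts.yr | parts.qty
9 | 1 | 6 | 9 | 20 | 1
After GROUP BY (1 rows):
parts.yr | max_qty
20 | 1
After ORDER BY (1 rows):
parts.yr | max_qty
20 | 1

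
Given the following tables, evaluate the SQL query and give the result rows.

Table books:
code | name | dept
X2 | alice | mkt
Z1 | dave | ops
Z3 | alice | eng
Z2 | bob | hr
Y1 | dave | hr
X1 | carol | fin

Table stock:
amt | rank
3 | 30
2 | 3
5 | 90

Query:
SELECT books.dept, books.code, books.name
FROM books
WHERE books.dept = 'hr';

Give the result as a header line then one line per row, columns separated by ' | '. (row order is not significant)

== RESULT ==
books.dept | books.code | books.name
hr | Z2 | bob
hr | Y1 | dave

Derivation:
After WHERE (2 rows):
books.code | books.name | books.dept
Z2 | bob | hr
Y1 | dave | hr
After SELECT (2 rows):
books.dept | books.code | books.name
hr | Z2 | bob
hr | Y1 | dave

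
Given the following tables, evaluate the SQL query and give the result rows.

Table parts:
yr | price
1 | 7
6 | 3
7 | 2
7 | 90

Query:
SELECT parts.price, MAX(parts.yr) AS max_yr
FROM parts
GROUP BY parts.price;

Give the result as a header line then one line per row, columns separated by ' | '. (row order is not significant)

After GROUP BY (4 rows):
parts.price | max_yr
7 | 1
3 | 6
2 | 7
90 | 7

== RESULT ==
parts.price | max_yr
7 | 1
3 | 6
2 | 7
90 | 7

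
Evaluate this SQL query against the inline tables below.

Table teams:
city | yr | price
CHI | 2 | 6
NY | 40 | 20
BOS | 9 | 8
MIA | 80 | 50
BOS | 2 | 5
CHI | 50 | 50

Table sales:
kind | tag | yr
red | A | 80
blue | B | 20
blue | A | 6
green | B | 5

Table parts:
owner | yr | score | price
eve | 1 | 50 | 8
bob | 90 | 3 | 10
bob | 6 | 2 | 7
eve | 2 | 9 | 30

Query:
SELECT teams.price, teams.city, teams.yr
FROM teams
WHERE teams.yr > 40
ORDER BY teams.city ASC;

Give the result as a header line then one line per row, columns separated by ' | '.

== RESULT ==
teams.price | teams.city | teams.yr
50 | CHI | 50
50 | MIA | 80

Derivation:
After WHERE (2 rows):
teams.city | teams.yr | teams.price
MIA | 80 | 50
CHI | 50 | 50
After SELECT (2 rows):
teams.price | teams.city | teams.yr
50 | MIA | 80
50 | CHI | 50
After ORDER BY (2 rows):
teams.price | teams.city | teams.yr
50 | CHI | 50
50 | MIA | 80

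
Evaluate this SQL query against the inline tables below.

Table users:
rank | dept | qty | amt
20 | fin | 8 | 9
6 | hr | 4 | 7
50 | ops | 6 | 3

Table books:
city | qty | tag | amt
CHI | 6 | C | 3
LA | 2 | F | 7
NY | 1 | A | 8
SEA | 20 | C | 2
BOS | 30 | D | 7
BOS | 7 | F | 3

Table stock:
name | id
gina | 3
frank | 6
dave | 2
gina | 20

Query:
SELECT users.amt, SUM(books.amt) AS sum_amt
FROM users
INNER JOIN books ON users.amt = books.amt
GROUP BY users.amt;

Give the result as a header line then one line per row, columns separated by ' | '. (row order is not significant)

After JOIN books (4 rows):
users.rank | users.dept | users.qty | users.amt | books.city | books.qty | books.tag | books.amt
6 | hr | 4 | 7 | LA | 2 | F | 7
6 | hr | 4 | 7 | BOS | 30 | D | 7
50 | ops | 6 | 3 | CHI | 6 | C | 3
50 | ops | 6 | 3 | BOS | 7 | F | 3
After GROUP BY (2 rows):
users.amt | sum_amt
7 | 14
3 | 6

== RESULT ==
users.amt | sum_amt
7 | 14
3 | 6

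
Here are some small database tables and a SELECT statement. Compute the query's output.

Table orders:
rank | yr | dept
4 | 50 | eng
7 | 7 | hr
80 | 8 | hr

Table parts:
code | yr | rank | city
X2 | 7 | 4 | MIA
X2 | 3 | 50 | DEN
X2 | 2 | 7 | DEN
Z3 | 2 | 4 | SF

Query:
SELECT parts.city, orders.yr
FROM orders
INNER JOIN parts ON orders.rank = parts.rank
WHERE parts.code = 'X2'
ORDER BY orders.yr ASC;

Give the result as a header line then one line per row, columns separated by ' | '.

== RESULT ==
parts.city | orders.yr
DEN | 7
MIA | 50

Derivation:
After JOIN parts (3 rows):
orders.rank | orders.yr | orders.dept | parts.code | parts.yr | parts.rank | parts.city
4 | 50 | eng | X2 | 7 | 4 | MIA
4 | 50 | eng | Z3 | 2 | 4 | SF
7 | 7 | hr | X2 | 2 | 7 | DEN
After WHERE (2 rows):
orders.rank | orders.yr | orders.dept | parts.code | parts.yr | parts.rank | parts.city
4 | 50 | eng | X2 | 7 | 4 | MIA
7 | 7 | hr | X2 | 2 | 7 | DEN
After SELECT (2 rows):
parts.city | orders.yr
MIA | 50
DEN | 7
After ORDER BY (2 rows):
parts.city | orders.yr
DEN | 7
MIA | 50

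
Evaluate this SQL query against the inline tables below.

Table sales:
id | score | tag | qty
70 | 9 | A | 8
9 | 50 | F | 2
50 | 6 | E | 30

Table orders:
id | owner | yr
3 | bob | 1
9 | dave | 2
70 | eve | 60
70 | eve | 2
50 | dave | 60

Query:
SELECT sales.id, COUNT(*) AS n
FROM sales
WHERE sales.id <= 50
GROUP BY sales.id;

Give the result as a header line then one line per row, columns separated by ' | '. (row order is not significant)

== RESULT ==
sales.id | n
9 | 1
50 | 1

Derivation:
After WHERE (2 rows):
sales.id | sales.score | sales.tag | sales.qty
9 | 50 | F | 2
50 | 6 | E | 30
After GROUP BY (2 rows):
sales.id | n
9 | 1
50 | 1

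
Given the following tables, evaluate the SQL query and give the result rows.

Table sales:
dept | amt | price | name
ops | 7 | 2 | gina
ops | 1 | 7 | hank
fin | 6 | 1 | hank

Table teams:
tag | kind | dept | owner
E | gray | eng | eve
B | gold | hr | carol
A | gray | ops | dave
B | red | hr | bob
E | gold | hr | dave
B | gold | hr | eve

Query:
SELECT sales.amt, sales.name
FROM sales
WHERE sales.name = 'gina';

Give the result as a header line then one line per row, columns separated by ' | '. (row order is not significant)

== RESULT ==
sales.amt | sales.name
7 | gina

Derivation:
After WHERE (1 rows):
sales.dept | sales.amt | sales.price | sales.name
ops | 7 | 2 | gina
After SELECT (1 rows):
sales.amt | sales.name
7 | gina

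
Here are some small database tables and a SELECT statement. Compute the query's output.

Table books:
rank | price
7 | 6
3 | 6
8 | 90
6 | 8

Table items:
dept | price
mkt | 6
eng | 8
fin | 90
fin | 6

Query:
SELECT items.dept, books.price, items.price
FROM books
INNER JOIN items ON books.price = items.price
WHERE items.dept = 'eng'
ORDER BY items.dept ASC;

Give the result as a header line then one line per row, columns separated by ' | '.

After JOIN items (6 rows):
books.rank | books.price | items.dept | items.price
7 | 6 | mkt | 6
7 | 6 | fin | 6
3 | 6 | mkt | 6
3 | 6 | fin | 6
8 | 90 | fin | 90
6 | 8 | eng | 8
After WHERE (1 rows):
books.rank | books.price | items.dept | items.price
6 | 8 | eng | 8
After SELECT (1 rows):
items.dept | books.price | items.price
eng | 8 | 8
After ORDER BY (1 rows):
items.dept | books.price | items.price
eng | 8 | 8

== RESULT ==
items.dept | books.price | items.price
eng | 8 | 8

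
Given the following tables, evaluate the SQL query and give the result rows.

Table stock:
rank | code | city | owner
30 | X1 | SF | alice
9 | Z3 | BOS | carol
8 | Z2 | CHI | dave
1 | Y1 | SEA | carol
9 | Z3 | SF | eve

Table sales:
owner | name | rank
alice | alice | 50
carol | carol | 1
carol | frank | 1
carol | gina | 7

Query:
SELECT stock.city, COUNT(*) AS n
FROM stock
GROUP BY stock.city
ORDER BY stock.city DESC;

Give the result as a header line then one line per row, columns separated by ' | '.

== RESULT ==
stock.city | n
SF | 2
SEA | 1
CHI | 1
BOS | 1

Derivation:
After GROUP BY (4 rows):
stock.city | n
SF | 2
BOS | 1
CHI | 1
SEA | 1
After ORDER BY (4 rows):
stock.city | n
SF | 2
SEA | 1
CHI | 1
BOS | 1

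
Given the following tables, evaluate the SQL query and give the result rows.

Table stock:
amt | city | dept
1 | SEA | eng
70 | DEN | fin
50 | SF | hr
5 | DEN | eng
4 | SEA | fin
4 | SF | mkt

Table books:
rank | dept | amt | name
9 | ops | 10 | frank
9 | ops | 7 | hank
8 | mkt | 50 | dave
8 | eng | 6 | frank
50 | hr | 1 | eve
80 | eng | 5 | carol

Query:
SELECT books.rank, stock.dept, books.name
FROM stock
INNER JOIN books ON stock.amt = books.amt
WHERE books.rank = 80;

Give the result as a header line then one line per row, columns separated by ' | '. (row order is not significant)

== RESULT ==
books.rank | stock.dept | books.name
80 | eng | carol

Derivation:
After JOIN books (3 rows):
stock.amt | stock.city | stock.dept | books.rank | books.dept | books.amt | books.name
1 | SEA | eng | 50 | hr | 1 | eve
50 | SF | hr | 8 | mkt | 50 | dave
5 | DEN | eng | 80 | eng | 5 | carol
After WHERE (1 rows):
stock.amt | stock.city | stock.dept | books.rank | books.dept | books.amt | books.name
5 | DEN | eng | 80 | eng | 5 | carol
After SELECT (1 rows):
books.rank | stock.dept | books.name
80 | eng | carol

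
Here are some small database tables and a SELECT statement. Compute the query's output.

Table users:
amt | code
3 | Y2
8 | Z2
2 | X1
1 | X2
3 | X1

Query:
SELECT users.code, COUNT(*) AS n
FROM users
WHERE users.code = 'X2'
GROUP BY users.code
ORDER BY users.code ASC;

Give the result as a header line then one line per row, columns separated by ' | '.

== RESULT ==
users.code | n
X2 | 1

Derivation:
After WHERE (1 rows):
users.amt | users.code
1 | X2
After GROUP BY (1 rows):
users.code | n
X2 | 1
After ORDER BY (1 rows):
users.code | n
X2 | 1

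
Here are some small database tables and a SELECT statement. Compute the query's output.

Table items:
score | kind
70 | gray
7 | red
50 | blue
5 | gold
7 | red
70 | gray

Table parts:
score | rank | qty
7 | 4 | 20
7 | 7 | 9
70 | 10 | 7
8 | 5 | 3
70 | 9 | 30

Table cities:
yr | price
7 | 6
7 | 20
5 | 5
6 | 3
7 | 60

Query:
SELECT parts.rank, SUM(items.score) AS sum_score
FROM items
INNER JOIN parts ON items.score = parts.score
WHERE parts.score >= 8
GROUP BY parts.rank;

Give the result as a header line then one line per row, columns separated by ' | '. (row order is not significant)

== RESULT ==
parts.rank | sum_score
10 | 140
9 | 140

Derivation:
After JOIN parts (8 rows):
items.score | items.kind | parts.score | parts.rank | parts.qty
70 | gray | 70 | 10 | 7
70 | gray | 70 | 9 | 30
7 | red | 7 | 4 | 20
7 | red | 7 | 7 | 9
7 | red | 7 | 4 | 20
7 | red | 7 | 7 | 9
70 | gray | 70 | 10 | 7
70 | gray | 70 | 9 | 30
After WHERE (4 rows):
items.score | items.kind | parts.score | parts.rank | parts.qty
70 | gray | 70 | 10 | 7
70 | gray | 70 | 9 | 30
70 | gray | 70 | 10 | 7
70 | gray | 70 | 9 | 30
After GROUP BY (2 rows):
parts.rank | sum_score
10 | 140
9 | 140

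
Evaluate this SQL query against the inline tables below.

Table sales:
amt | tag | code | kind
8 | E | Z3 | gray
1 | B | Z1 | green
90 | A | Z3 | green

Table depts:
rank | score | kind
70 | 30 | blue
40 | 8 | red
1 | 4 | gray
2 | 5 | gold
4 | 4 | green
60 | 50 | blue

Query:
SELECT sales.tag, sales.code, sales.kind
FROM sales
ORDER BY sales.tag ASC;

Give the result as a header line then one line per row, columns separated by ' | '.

== RESULT ==
sales.tag | sales.code | sales.kind
A | Z3 | green
B | Z1 | green
E | Z3 | gray

Derivation:
After SELECT (3 rows):
sales.tag | sales.code | sales.kind
E | Z3 | gray
B | Z1 | green
A | Z3 | green
After ORDER BY (3 rows):
sales.tag | sales.code | sales.kind
A | Z3 | green
B | Z1 | green
E | Z3 | gray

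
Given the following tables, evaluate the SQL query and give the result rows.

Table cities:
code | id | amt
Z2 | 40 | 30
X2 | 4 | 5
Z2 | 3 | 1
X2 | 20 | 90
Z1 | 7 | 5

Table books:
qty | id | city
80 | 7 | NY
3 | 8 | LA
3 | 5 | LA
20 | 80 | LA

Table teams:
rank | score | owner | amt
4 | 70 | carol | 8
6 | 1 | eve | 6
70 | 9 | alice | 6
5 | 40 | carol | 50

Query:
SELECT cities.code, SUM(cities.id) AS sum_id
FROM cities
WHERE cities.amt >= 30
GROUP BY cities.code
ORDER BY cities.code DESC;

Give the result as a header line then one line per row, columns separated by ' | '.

After WHERE (2 rows):
cities.code | cities.id | cities.amt
Z2 | 40 | 30
X2 | 20 | 90
After GROUP BY (2 rows):
cities.code | sum_id
Z2 | 40
X2 | 20
After ORDER BY (2 rows):
cities.code | sum_id
Z2 | 40
X2 | 20

== RESULT ==
cities.code | sum_id
Z2 | 40
X2 | 20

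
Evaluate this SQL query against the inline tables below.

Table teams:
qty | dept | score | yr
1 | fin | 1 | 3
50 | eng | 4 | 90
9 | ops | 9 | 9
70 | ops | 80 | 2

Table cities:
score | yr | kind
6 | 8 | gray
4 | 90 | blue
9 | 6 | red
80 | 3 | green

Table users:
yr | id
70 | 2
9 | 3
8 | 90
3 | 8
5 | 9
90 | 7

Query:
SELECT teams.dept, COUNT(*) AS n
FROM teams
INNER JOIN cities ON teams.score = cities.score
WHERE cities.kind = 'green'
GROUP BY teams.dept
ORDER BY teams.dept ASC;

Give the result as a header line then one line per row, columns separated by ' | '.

After JOIN cities (3 rows):
teams.qty | teams.dept | teams.score | teams.yr | cities.score | cities.yr | cities.kind
50 | eng | 4 | 90 | 4 | 90 | blue
9 | ops | 9 | 9 | 9 | 6 | red
70 | ops | 80 | 2 | 80 | 3 | green
After WHERE (1 rows):
teams.qty | teams.dept | teams.score | teams.yr | cities.score | cities.yr | cities.kind
70 | ops | 80 | 2 | 80 | 3 | green
After GROUP BY (1 rows):
teams.dept | n
ops | 1
After ORDER BY (1 rows):
teams.dept | n
ops | 1

== RESULT ==
teams.dept | n
ops | 1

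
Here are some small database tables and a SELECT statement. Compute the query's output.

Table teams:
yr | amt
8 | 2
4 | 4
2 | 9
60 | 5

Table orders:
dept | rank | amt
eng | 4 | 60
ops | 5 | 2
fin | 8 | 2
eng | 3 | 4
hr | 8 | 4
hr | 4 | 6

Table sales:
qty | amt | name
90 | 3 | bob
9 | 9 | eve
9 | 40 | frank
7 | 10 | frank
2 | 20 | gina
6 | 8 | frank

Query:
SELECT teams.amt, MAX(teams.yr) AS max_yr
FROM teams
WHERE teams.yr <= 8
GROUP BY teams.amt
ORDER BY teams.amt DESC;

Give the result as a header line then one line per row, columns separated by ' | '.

After WHERE (3 rows):
teams.yr | teams.amt
8 | 2
4 | 4
2 | 9
After GROUP BY (3 rows):
teams.amt | max_yr
2 | 8
4 | 4
9 | 2
After ORDER BY (3 rows):
teams.amt | max_yr
9 | 2
4 | 4
2 | 8

== RESULT ==
teams.amt | max_yr
9 | 2
4 | 4
2 | 8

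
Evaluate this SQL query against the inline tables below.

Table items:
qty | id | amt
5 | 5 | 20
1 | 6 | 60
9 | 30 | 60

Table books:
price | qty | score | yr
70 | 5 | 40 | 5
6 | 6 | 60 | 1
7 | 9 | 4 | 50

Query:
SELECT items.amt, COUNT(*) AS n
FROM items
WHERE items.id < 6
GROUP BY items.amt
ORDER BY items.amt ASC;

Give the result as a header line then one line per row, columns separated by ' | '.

== RESULT ==
items.amt | n
20 | 1

Derivation:
After WHERE (1 rows):
items.qty | items.id | items.amt
5 | 5 | 20
After GROUP BY (1 rows):
items.amt | n
20 | 1
After ORDER BY (1 rows):
items.amt | n
20 | 1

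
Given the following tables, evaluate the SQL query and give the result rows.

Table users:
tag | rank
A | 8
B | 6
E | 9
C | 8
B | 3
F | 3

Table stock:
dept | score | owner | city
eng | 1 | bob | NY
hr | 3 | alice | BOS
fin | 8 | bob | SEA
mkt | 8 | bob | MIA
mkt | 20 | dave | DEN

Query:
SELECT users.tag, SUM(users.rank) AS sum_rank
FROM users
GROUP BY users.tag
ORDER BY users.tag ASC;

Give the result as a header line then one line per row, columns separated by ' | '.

After GROUP BY (5 rows):
users.tag | sum_rank
A | 8
B | 9
E | 9
C | 8
F | 3
After ORDER BY (5 rows):
users.tag | sum_rank
A | 8
B | 9
C | 8
E | 9
F | 3

== RESULT ==
users.tag | sum_rank
A | 8
B | 9
C | 8
E | 9
F | 3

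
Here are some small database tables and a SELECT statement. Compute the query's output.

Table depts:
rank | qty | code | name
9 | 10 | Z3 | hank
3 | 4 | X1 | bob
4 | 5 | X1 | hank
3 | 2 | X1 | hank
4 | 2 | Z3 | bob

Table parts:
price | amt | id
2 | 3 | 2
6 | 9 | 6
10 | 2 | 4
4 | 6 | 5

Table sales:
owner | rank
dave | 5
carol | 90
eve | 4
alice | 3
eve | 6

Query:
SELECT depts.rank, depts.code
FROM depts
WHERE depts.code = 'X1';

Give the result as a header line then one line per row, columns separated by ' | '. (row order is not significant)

== RESULT ==
depts.rank | depts.code
3 | X1
4 | X1
3 | X1

Derivation:
After WHERE (3 rows):
depts.rank | depts.qty | depts.code | depts.name
3 | 4 | X1 | bob
4 | 5 | X1 | hank
3 | 2 | X1 | hank
After SELECT (3 rows):
depts.rank | depts.code
3 | X1
4 | X1
3 | X1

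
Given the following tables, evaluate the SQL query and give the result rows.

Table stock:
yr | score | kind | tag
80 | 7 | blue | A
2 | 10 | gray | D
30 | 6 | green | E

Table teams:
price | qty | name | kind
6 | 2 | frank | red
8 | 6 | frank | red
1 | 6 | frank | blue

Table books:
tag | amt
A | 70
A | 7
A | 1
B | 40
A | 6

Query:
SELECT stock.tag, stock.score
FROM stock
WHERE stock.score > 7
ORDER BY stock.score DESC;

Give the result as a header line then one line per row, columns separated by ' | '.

After WHERE (1 rows):
stock.yr | stock.score | stock.kind | stock.tag
2 | 10 | gray | D
After SELECT (1 rows):
stock.tag | stock.score
D | 10
After ORDER BY (1 rows):
stock.tag | stock.score
D | 10

== RESULT ==
stock.tag | stock.score
D | 10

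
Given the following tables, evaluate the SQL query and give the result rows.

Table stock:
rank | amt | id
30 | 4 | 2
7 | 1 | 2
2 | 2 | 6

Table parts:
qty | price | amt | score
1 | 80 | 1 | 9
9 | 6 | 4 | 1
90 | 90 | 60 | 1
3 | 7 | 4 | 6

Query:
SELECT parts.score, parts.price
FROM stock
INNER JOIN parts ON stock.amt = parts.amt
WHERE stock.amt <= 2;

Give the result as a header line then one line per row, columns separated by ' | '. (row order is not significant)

After JOIN parts (3 rows):
stock.rank | stock.amt | stock.id | parts.qty | parts.price | parts.amt | parts.score
30 | 4 | 2 | 9 | 6 | 4 | 1
30 | 4 | 2 | 3 | 7 | 4 | 6
7 | 1 | 2 | 1 | 80 | 1 | 9
After WHERE (1 rows):
stock.rank | stock.amt | stock.id | parts.qty | parts.price | parts.amt | parts.score
7 | 1 | 2 | 1 | 80 | 1 | 9
After SELECT (1 rows):
parts.score | parts.price
9 | 80

== RESULT ==
parts.score | parts.price
9 | 80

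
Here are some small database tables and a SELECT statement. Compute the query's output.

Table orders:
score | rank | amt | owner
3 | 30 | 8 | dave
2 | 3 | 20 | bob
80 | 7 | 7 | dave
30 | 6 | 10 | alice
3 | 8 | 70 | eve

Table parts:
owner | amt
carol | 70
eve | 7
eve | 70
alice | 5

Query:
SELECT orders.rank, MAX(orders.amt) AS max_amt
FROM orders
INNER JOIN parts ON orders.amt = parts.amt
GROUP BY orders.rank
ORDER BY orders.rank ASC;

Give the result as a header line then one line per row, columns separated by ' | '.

After JOIN parts (3 rows):
orders.score | orders.rank | orders.amt | orders.owner | parts.owner | parts.amt
80 | 7 | 7 | dave | eve | 7
3 | 8 | 70 | eve | carol | 70
3 | 8 | 70 | eve | eve | 70
After GROUP BY (2 rows):
orders.rank | max_amt
7 | 7
8 | 70
After ORDER BY (2 rows):
orders.rank | max_amt
7 | 7
8 | 70

== RESULT ==
orders.rank | max_amt
7 | 7
8 | 70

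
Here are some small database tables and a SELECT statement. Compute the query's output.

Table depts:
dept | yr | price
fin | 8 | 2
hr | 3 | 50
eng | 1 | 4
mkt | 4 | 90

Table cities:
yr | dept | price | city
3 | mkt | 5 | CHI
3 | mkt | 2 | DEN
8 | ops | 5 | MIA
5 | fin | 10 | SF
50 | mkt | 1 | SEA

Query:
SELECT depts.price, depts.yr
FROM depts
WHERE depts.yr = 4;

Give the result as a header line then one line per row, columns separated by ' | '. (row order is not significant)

== RESULT ==
depts.price | depts.yr
90 | 4

Derivation:
After WHERE (1 rows):
depts.dept | depts.yr | depts.price
mkt | 4 | 90
After SELECT (1 rows):
depts.price | depts.yr
90 | 4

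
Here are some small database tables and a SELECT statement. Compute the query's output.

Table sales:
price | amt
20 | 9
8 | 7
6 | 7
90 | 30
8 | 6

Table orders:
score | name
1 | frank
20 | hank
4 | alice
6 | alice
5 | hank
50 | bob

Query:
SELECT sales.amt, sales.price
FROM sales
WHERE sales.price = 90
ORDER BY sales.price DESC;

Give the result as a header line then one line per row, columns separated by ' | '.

After WHERE (1 rows):
sales.price | sales.amt
90 | 30
After SELECT (1 rows):
sales.amt | sales.price
30 | 90
After ORDER BY (1 rows):
sales.amt | sales.price
30 | 90

== RESULT ==
sales.amt | sales.price
30 | 90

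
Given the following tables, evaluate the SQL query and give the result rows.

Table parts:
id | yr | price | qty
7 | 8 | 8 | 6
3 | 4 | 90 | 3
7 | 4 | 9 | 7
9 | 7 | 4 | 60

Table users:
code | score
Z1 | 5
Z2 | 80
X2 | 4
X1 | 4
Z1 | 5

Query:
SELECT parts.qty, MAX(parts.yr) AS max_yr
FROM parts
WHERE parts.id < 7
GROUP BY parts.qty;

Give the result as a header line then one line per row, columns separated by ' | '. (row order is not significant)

After WHERE (1 rows):
parts.id | parts.yr | parts.price | parts.qty
3 | 4 | 90 | 3
After GROUP BY (1 rows):
parts.qty | max_yr
3 | 4

== RESULT ==
parts.qty | max_yr
3 | 4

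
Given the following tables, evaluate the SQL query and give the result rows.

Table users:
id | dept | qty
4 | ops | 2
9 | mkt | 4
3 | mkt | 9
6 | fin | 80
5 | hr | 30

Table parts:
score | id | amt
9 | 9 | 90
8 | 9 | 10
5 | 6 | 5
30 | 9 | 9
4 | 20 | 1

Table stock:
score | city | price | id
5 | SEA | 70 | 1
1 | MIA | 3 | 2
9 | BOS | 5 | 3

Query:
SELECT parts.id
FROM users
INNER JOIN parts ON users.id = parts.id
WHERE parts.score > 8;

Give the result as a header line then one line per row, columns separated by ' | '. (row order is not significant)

After JOIN parts (4 rows):
users.id | users.dept | users.qty | parts.score | parts.id | parts.amt
9 | mkt | 4 | 9 | 9 | 90
9 | mkt | 4 | 8 | 9 | 10
9 | mkt | 4 | 30 | 9 | 9
6 | fin | 80 | 5 | 6 | 5
After WHERE (2 rows):
users.id | users.dept | users.qty | parts.score | parts.id | parts.amt
9 | mkt | 4 | 9 | 9 | 90
9 | mkt | 4 | 30 | 9 | 9
After SELECT (2 rows):
parts.id
9
9

== RESULT ==
parts.id
9
9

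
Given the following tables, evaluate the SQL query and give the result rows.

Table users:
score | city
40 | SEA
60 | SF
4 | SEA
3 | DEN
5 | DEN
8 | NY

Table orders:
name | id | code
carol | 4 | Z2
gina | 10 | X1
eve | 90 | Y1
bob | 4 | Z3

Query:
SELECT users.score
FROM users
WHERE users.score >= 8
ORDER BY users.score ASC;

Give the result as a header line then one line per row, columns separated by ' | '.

After WHERE (3 rows):
users.score | users.city
40 | SEA
60 | SF
8 | NY
After SELECT (3 rows):
users.score
40
60
8
After ORDER BY (3 rows):
users.score
8
40
60

== RESULT ==
users.score
8
40
60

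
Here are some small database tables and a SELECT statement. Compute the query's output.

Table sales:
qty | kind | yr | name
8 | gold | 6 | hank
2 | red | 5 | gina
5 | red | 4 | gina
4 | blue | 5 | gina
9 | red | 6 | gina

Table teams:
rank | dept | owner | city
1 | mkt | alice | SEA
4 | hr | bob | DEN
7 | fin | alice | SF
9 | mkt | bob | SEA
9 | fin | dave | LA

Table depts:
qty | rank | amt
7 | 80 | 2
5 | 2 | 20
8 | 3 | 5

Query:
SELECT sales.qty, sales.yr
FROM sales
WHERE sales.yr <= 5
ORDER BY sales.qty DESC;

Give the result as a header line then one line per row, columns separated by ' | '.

== RESULT ==
sales.qty | sales.yr
5 | 4
4 | 5
2 | 5

Derivation:
After WHERE (3 rows):
sales.qty | sales.kind | sales.yr | sales.name
2 | red | 5 | gina
5 | red | 4 | gina
4 | blue | 5 | gina
After SELECT (3 rows):
sales.qty | sales.yr
2 | 5
5 | 4
4 | 5
After ORDER BY (3 rows):
sales.qty | sales.yr
5 | 4
4 | 5
2 | 5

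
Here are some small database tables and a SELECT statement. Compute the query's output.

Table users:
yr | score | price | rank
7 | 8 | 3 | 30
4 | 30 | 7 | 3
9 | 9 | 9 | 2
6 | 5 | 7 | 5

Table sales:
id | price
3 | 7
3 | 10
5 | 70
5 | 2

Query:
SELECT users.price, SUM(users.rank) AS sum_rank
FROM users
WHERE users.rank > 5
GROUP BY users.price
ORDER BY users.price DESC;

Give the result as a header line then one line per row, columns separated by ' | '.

After WHERE (1 rows):
users.yr | users.score | users.price | users.rank
7 | 8 | 3 | 30
After GROUP BY (1 rows):
users.price | sum_rank
3 | 30
After ORDER BY (1 rows):
users.price | sum_rank
3 | 30

== RESULT ==
users.price | sum_rank
3 | 30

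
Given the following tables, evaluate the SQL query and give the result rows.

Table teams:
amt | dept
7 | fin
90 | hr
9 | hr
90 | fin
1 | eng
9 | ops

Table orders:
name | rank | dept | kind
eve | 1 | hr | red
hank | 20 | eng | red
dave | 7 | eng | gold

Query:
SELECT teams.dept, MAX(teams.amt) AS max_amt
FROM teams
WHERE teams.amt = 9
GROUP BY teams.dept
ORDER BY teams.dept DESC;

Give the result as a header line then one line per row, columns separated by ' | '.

After WHERE (2 rows):
teams.amt | teams.dept
9 | hr
9 | ops
After GROUP BY (2 rows):
teams.dept | max_amt
hr | 9
ops | 9
After ORDER BY (2 rows):
teams.dept | max_amt
ops | 9
hr | 9

== RESULT ==
teams.dept | max_amt
ops | 9
hr | 9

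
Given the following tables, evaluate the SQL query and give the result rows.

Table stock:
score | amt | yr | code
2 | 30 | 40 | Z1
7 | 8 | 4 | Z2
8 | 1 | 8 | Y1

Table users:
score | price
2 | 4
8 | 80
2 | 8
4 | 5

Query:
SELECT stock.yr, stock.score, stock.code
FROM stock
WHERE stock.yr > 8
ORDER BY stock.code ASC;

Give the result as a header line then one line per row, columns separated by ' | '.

== RESULT ==
stock.yr | stock.score | stock.code
40 | 2 | Z1

Derivation:
After WHERE (1 rows):
stock.score | stock.amt | stock.yr | stock.code
2 | 30 | 40 | Z1
After SELECT (1 rows):
stock.yr | stock.score | stock.code
40 | 2 | Z1
After ORDER BY (1 rows):
stock.yr | stock.score | stock.code
40 | 2 | Z1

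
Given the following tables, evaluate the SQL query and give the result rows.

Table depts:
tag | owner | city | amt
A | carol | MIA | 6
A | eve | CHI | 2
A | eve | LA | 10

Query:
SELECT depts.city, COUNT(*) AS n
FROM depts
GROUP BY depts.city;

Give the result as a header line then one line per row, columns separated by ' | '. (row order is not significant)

== RESULT ==
depts.city | n
MIA | 1
CHI | 1
LA | 1

Derivation:
After GROUP BY (3 rows):
depts.city | n
MIA | 1
CHI | 1
LA | 1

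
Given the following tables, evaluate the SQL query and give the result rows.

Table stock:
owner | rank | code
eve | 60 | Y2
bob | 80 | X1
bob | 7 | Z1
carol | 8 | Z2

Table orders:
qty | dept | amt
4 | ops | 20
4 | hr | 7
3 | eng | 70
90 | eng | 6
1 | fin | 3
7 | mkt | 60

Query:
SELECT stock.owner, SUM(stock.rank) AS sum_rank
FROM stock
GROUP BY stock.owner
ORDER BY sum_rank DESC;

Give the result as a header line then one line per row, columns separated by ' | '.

After GROUP BY (3 rows):
stock.owner | sum_rank
eve | 60
bob | 87
carol | 8
After ORDER BY (3 rows):
stock.owner | sum_rank
bob | 87
eve | 60
carol | 8

== RESULT ==
stock.owner | sum_rank
bob | 87
eve | 60
carol | 8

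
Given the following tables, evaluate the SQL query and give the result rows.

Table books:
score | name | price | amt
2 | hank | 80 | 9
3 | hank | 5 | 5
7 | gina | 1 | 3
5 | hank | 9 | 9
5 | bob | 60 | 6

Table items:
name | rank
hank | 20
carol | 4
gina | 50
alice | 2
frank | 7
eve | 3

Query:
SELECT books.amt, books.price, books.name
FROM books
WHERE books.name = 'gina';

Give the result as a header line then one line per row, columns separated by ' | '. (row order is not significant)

== RESULT ==
books.amt | books.price | books.name
3 | 1 | gina

Derivation:
After WHERE (1 rows):
books.score | books.name | books.price | books.amt
7 | gina | 1 | 3
After SELECT (1 rows):
books.amt | books.price | books.name
3 | 1 | gina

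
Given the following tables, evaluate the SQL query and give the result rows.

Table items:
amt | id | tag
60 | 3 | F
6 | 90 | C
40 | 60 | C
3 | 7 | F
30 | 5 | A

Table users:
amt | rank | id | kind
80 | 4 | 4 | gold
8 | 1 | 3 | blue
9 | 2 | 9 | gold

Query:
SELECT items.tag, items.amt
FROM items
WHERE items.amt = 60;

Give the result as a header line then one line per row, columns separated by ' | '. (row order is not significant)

== RESULT ==
items.tag | items.amt
F | 60

Derivation:
After WHERE (1 rows):
items.amt | items.id | items.tag
60 | 3 | F
After SELECT (1 rows):
items.tag | items.amt
F | 60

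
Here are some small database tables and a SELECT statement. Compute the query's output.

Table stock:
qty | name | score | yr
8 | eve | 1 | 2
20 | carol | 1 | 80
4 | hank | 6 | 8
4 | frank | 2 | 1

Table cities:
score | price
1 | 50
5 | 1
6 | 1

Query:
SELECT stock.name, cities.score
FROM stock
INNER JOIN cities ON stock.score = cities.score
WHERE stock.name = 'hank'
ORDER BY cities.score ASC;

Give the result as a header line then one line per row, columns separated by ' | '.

After JOIN cities (3 rows):
stock.qty | stock.name | stock.score | stock.yr | cities.score | cities.price
8 | eve | 1 | 2 | 1 | 50
20 | carol | 1 | 80 | 1 | 50
4 | hank | 6 | 8 | 6 | 1
After WHERE (1 rows):
stock.qty | stock.name | stock.score | stock.yr | cities.score | cities.price
4 | hank | 6 | 8 | 6 | 1
After SELECT (1 rows):
stock.name | cities.score
hank | 6
After ORDER BY (1 rows):
stock.name | cities.score
hank | 6

== RESULT ==
stock.name | cities.score
hank | 6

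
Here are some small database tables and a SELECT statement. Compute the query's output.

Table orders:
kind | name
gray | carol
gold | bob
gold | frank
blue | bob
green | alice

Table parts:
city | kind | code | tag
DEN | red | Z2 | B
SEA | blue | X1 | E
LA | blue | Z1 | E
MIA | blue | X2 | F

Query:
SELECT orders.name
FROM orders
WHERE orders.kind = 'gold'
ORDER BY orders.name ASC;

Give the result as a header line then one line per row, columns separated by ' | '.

== RESULT ==
orders.name
bob
frank

Derivation:
After WHERE (2 rows):
orders.kind | orders.name
gold | bob
gold | frank
After SELECT (2 rows):
orders.name
bob
frank
After ORDER BY (2 rows):
orders.name
bob
frank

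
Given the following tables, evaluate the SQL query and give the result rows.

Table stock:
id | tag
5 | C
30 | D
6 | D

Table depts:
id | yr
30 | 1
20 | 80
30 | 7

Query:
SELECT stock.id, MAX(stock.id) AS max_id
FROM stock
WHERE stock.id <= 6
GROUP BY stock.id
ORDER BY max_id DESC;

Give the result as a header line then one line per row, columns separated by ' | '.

After WHERE (2 rows):
stock.id | stock.tag
5 | C
6 | D
After GROUP BY (2 rows):
stock.id | max_id
5 | 5
6 | 6
After ORDER BY (2 rows):
stock.id | max_id
6 | 6
5 | 5

== RESULT ==
stock.id | max_id
6 | 6
5 | 5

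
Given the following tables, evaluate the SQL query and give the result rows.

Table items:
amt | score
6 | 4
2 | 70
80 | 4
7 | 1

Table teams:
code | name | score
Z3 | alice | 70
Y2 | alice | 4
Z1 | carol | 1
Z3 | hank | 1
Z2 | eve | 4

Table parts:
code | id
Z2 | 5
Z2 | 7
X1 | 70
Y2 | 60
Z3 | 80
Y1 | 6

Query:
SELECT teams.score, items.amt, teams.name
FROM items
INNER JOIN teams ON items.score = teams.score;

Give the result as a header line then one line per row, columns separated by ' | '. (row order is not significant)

After JOIN teams (7 rows):
items.amt | items.score | teams.code | teams.name | teams.score
6 | 4 | Y2 | alice | 4
6 | 4 | Z2 | eve | 4
2 | 70 | Z3 | alice | 70
80 | 4 | Y2 | alice | 4
80 | 4 | Z2 | eve | 4
7 | 1 | Z1 | carol | 1
7 | 1 | Z3 | hank | 1
After SELECT (7 rows):
teams.score | items.amt | teams.name
4 | 6 | alice
4 | 6 | eve
70 | 2 | alice
4 | 80 | alice
4 | 80 | eve
1 | 7 | carol
1 | 7 | hank

== RESULT ==
teams.score | items.amt | teams.name
4 | 6 | alice
4 | 6 | eve
70 | 2 | alice
4 | 80 | alice
4 | 80 | eve
1 | 7 | carol
1 | 7 | hank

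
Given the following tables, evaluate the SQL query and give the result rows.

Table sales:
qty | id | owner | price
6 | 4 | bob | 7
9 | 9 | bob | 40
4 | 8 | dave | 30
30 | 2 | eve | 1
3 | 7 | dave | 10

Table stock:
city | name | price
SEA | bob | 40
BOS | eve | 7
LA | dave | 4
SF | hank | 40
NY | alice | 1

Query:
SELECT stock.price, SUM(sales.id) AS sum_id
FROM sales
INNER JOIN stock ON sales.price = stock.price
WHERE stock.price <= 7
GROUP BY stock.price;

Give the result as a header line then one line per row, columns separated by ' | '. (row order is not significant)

== RESULT ==
stock.price | sum_id
7 | 4
1 | 2

Derivation:
After JOIN stock (4 rows):
sales.qty | sales.id | sales.owner | sales.price | stock.city | stock.name | stock.price
6 | 4 | bob | 7 | BOS | eve | 7
9 | 9 | bob | 40 | SEA | bob | 40
9 | 9 | bob | 40 | SF | hank | 40
30 | 2 | eve | 1 | NY | alice | 1
After WHERE (2 rows):
sales.qty | sales.id | sales.owner | sales.price | stock.city | stock.name | stock.price
6 | 4 | bob | 7 | BOS | eve | 7
30 | 2 | eve | 1 | NY | alice | 1
After GROUP BY (2 rows):
stock.price | sum_id
7 | 4
1 | 2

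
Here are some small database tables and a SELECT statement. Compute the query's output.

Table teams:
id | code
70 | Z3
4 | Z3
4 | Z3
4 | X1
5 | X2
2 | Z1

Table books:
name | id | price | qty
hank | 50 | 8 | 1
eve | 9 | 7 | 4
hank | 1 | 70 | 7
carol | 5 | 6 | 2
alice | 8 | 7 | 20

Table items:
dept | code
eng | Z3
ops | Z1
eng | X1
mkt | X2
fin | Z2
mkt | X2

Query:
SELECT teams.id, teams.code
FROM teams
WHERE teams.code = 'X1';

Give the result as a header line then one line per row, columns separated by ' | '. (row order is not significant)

== RESULT ==
teams.id | teams.code
4 | X1

Derivation:
After WHERE (1 rows):
teams.id | teams.code
4 | X1
After SELECT (1 rows):
teams.id | teams.code
4 | X1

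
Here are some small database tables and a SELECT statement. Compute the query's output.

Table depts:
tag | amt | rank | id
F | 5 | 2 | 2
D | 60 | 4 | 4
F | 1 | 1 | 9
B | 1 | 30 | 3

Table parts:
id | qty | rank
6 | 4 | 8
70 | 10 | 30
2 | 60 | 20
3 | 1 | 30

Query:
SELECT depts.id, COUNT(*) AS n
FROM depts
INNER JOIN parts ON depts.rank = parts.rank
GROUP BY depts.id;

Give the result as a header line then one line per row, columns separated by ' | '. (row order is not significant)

== RESULT ==
depts.id | n
3 | 2

Derivation:
After JOIN parts (2 rows):
depts.tag | depts.amt | depts.rank | depts.id | parts.id | parts.qty | parts.rank
B | 1 | 30 | 3 | 70 | 10 | 30
B | 1 | 30 | 3 | 3 | 1 | 30
After GROUP BY (1 rows):
depts.id | n
3 | 2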